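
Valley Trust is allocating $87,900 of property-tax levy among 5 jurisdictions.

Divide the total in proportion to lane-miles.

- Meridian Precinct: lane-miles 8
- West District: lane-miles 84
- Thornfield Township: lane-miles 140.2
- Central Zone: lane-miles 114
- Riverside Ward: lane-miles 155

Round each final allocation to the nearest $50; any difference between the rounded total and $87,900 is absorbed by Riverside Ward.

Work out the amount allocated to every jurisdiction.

Meridian Precinct: $1,400 · West District: $14,750 · Thornfield Township: $24,600 · Central Zone: $20,000 · Riverside Ward: $27,150

Sum of lane-miles: 501.2.
Raw shares: Meridian Precinct 8/501.2 × $87,900 = 1,403.03; West District 84/501.2 × $87,900 = 14,731.84; Thornfield Township 140.2/501.2 × $87,900 = 24,588.15; Central Zone 114/501.2 × $87,900 = 19,993.22; Riverside Ward 155/501.2 × $87,900 = 27,183.76.
At nearest $50: Meridian Precinct $1,400; West District $14,750; Thornfield Township $24,600; Central Zone $20,000; Riverside Ward $27,200. Sum = $87,950.
Difference $87,900 − $87,950 = −$50 applied to Riverside Ward: Riverside Ward becomes $27,150.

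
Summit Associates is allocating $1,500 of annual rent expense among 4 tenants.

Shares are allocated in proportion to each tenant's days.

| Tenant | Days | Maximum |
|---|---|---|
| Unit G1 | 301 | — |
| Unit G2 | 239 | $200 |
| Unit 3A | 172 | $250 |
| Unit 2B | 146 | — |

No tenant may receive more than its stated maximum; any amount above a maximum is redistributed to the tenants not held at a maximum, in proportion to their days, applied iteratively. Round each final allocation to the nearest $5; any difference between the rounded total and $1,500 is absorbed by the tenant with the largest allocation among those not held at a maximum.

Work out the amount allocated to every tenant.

Unit G1: $705 | Unit G2: $200 | Unit 3A: $250 | Unit 2B: $345

Sum of days: 858.
Pro-rata shares before constraints: Unit G1 526.22; Unit G2 417.83; Unit 3A 300.70; Unit 2B 255.24.
Cap binds for Unit G2 ($200), Unit 3A ($250); residual $1,050 reallocated over remaining days 447.
Redistributed shares: Unit G1 707.05 → $705; Unit 2B 342.95 → $345.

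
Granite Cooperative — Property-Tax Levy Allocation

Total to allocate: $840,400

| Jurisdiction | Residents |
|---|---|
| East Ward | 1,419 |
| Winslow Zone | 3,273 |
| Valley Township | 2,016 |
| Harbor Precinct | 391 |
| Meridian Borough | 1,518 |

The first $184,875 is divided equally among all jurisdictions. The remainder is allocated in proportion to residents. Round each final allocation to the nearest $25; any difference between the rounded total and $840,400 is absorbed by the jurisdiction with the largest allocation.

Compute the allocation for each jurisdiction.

Equal tier: $184,875 ÷ 5 = $36,975 apiece.
Remainder $655,525 by residents (total 8,617): East Ward 107,948.24 → $107,950; Winslow Zone 248,988.43 → $249,000; Valley Township 153,364.09 → $153,375; Harbor Precinct 29,744.72 → $29,750; Meridian Borough 115,479.51 → $115,475.
Rounding difference −$25 on remainder applied to Winslow Zone.
Totals: East Ward $36,975 + $107,950 = $144,925; Winslow Zone $36,975 + $248,975 = $285,950; Valley Township $36,975 + $153,375 = $190,350; Harbor Precinct $36,975 + $29,750 = $66,725; Meridian Borough $36,975 + $115,475 = $152,450.

East Ward: $144,925; Winslow Zone: $285,950; Valley Township: $190,350; Harbor Precinct: $66,725; Meridian Borough: $152,450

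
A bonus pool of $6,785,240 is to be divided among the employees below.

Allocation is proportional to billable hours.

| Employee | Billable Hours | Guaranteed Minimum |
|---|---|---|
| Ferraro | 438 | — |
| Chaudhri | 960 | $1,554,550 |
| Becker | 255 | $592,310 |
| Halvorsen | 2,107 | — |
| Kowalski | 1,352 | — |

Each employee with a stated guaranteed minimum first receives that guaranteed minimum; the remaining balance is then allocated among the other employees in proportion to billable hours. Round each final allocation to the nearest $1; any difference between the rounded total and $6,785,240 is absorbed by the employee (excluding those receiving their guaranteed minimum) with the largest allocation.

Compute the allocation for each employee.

Minimums first: Chaudhri $1,554,550; Becker $592,310. Residual $4,638,380.
Residual split over remaining billable hours 3,897: Ferraro 521,326.77 → $521,327; Halvorsen 2,507,843.64 → $2,507,844; Kowalski 1,609,209.59 → $1,609,210.
Rounding difference −$1 applied to Halvorsen → $2,507,843.

Ferraro: $521,327 · Chaudhri: $1,554,550 · Becker: $592,310 · Halvorsen: $2,507,843 · Kowalski: $1,609,210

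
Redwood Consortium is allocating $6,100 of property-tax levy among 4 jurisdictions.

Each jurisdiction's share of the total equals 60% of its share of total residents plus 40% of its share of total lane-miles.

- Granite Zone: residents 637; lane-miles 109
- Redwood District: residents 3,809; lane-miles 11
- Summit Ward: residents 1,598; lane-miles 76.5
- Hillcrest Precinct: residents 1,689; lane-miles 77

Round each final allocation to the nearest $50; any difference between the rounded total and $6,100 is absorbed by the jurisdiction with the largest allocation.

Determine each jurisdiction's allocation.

Granite Zone: $1,250 · Redwood District: $1,900 · Summit Ward: $1,450 · Hillcrest Precinct: $1,500

Totals — residents 7,733, lane-miles 273.5.
Blended shares (60% residents + 40% lane-miles): Granite Zone 0.2088; Redwood District 0.3116; Summit Ward 0.2359; Hillcrest Precinct 0.2437.
Proportional shares: Granite Zone 1,273.92; Redwood District 1,900.92; Summit Ward 1,438.81; Hillcrest Precinct 1,486.34.
Rounded to nearest $50: Granite Zone $1,250; Redwood District $1,900; Summit Ward $1,450; Hillcrest Precinct $1,500. Sum = $6,100.
No rounding difference to absorb.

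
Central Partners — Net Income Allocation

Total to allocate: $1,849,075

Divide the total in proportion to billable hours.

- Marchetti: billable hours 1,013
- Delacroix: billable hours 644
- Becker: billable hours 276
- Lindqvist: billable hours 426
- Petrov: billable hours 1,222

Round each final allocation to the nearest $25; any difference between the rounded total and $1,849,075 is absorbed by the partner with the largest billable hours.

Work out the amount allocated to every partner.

Marchetti: $523,075 | Delacroix: $332,525 | Becker: $142,525 | Lindqvist: $219,975 | Petrov: $630,975

Total billable hours = 3,581.
Proportional shares: Marchetti 1,013/3,581 × $1,849,075 = 523,069.81; Delacroix 644/3,581 × $1,849,075 = 332,534.01; Becker 276/3,581 × $1,849,075 = 142,514.58; Lindqvist 426/3,581 × $1,849,075 = 219,968.15; Petrov 1,222/3,581 × $1,849,075 = 630,988.45.
Rounded to nearest $25: Marchetti $523,075; Delacroix $332,525; Becker $142,525; Lindqvist $219,975; Petrov $631,000. Sum = $1,849,100.
Difference $1,849,075 − $1,849,100 = −$25 applied to largest billable hours (Petrov): Petrov becomes $630,975.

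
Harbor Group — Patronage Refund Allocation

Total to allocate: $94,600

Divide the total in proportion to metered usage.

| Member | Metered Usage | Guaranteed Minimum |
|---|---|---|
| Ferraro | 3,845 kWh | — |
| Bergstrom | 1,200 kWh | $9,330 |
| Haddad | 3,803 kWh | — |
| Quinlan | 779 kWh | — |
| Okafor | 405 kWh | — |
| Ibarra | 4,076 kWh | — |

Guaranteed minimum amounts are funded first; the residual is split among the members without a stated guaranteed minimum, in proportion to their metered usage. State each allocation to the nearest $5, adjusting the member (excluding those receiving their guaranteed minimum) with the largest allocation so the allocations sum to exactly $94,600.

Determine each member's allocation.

Ferraro: $25,400 · Bergstrom: $9,330 · Haddad: $25,125 · Quinlan: $5,145 · Okafor: $2,675 · Ibarra: $26,925

Guaranteed amounts: Bergstrom $9,330. Residual $85,270.
Residual split over remaining metered usage 12,908: Ferraro 25,400.00 → $25,400; Haddad 25,122.54 → $25,125; Quinlan 5,146.06 → $5,145; Okafor 2,675.42 → $2,675; Ibarra 26,925.98 → $26,925.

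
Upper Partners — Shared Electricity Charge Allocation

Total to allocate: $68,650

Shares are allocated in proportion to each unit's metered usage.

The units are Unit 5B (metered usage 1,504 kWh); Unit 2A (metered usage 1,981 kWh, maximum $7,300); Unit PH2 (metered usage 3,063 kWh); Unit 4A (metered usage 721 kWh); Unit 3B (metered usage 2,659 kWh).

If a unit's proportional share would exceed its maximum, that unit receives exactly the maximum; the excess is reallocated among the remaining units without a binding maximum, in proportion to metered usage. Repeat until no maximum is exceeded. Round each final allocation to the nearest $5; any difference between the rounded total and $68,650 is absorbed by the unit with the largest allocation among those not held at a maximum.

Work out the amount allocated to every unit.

Unit 5B: $11,610 · Unit 2A: $7,300 · Unit PH2: $23,650 · Unit 4A: $5,565 · Unit 3B: $20,525

Combined metered usage = 9,928.
Pro-rata shares before constraints: Unit 5B 10,399.84; Unit 2A 13,698.19; Unit PH2 21,179.99; Unit 4A 4,985.56; Unit 3B 18,386.42.
Cap binds for Unit 2A ($7,300); balance $61,350 reallocated over remaining metered usage 7,947.
Shares after redistribution: Unit 5B 11,610.72 → $11,610; Unit PH2 23,646.04 → $23,645; Unit 4A 5,566.04 → $5,565; Unit 3B 20,527.20 → $20,525.
Rounding difference +$5 applied to Unit PH2 → $23,650.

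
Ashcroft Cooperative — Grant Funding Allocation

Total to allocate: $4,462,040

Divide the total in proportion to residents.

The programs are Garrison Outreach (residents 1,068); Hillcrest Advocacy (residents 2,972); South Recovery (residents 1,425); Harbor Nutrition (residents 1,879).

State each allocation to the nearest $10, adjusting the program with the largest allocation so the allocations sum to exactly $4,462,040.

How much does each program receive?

Residents total: 7,344.
Raw shares: Garrison Outreach 1,068/7,344 × $4,462,040 = 648,891.44; Hillcrest Advocacy 2,972/7,344 × $4,462,040 = 1,805,716.62; South Recovery 1,425/7,344 × $4,462,040 = 865,796.16; Harbor Nutrition 1,879/7,344 × $4,462,040 = 1,141,635.78.
At nearest $10: Garrison Outreach $648,890; Hillcrest Advocacy $1,805,720; South Recovery $865,800; Harbor Nutrition $1,141,640. Sum = $4,462,050.
Difference $4,462,040 − $4,462,050 = −$10 applied to largest allocation (Hillcrest Advocacy): Hillcrest Advocacy becomes $1,805,710.

Garrison Outreach: $648,890 | Hillcrest Advocacy: $1,805,710 | South Recovery: $865,800 | Harbor Nutrition: $1,141,640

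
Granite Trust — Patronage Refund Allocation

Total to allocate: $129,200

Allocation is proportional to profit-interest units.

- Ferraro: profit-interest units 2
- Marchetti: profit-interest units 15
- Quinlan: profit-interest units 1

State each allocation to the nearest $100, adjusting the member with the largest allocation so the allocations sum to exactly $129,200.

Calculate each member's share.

Ferraro: $14,400 · Marchetti: $107,600 · Quinlan: $7,200

Combined profit-interest units = 18.
Pro-rata amounts: Ferraro 2/18 × $129,200 = 14,355.56; Marchetti 15/18 × $129,200 = 107,666.67; Quinlan 1/18 × $129,200 = 7,177.78.
After rounding ($100): Ferraro $14,400; Marchetti $107,700; Quinlan $7,200. Sum = $129,300.
Difference $129,200 − $129,300 = −$100 applied to largest allocation (Marchetti): Marchetti becomes $107,600.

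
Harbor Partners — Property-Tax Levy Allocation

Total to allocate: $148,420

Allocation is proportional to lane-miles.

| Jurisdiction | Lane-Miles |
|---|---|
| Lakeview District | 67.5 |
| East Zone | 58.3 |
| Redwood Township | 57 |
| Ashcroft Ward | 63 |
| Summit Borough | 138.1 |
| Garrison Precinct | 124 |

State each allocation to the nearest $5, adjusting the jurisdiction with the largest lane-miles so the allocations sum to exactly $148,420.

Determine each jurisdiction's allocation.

Total lane-miles = 67.5 + 58.3 + 57 + 63 + 138.1 + 124 = 507.9.
Raw shares: Lakeview District 19,725.04; East Zone 17,036.59; Redwood Township 16,656.70; Ashcroft Ward 18,410.04; Summit Borough 40,355.98; Garrison Precinct 36,235.64.
After rounding ($5): Lakeview District $19,725; East Zone $17,035; Redwood Township $16,655; Ashcroft Ward $18,410; Summit Borough $40,355; Garrison Precinct $36,235. Sum = $148,415.
Difference $148,420 − $148,415 = +$5 applied to largest lane-miles (Summit Borough): Summit Borough becomes $40,360.

Lakeview District: $19,725; East Zone: $17,035; Redwood Township: $16,655; Ashcroft Ward: $18,410; Summit Borough: $40,360; Garrison Precinct: $36,235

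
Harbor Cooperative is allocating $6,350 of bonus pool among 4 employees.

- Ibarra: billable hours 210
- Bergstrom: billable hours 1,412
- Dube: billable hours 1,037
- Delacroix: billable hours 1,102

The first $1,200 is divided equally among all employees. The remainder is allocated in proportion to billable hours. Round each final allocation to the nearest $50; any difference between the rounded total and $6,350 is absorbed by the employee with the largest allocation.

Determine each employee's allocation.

First tranche $1,200 split equally: $300 each.
Remainder $5,150 by billable hours (total 3,761): Ibarra 287.56 → $300; Bergstrom 1,933.48 → $1,950; Dube 1,419.98 → $1,400; Delacroix 1,508.99 → $1,500.
Totals: Ibarra $300 + $300 = $600; Bergstrom $300 + $1,950 = $2,250; Dube $300 + $1,400 = $1,700; Delacroix $300 + $1,500 = $1,800.

Ibarra: $600 · Bergstrom: $2,250 · Dube: $1,700 · Delacroix: $1,800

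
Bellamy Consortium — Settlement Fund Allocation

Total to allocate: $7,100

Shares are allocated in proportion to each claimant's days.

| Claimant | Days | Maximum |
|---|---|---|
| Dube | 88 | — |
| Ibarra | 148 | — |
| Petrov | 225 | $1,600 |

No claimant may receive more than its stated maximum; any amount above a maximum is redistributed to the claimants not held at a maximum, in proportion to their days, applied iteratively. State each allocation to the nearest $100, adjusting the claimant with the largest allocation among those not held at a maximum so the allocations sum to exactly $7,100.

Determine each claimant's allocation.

Dube: $2,100 · Ibarra: $3,400 · Petrov: $1,600

Total days = 461.
Pro-rata shares before constraints: Dube 1,355.31; Ibarra 2,279.39; Petrov 3,465.29.
Cap binds for Petrov ($1,600); residual $5,500 reallocated over remaining days 236.
Remaining shares: Dube 2,050.85 → $2,100; Ibarra 3,449.15 → $3,400.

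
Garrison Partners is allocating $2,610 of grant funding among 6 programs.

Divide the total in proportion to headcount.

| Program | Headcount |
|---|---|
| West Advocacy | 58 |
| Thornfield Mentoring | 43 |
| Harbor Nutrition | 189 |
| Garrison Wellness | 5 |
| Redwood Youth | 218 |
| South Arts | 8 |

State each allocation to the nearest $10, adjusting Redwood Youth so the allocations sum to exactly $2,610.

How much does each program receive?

Combined headcount = 521.
Raw shares: West Advocacy 58/521 × $2,610 = 290.56; Thornfield Mentoring 43/521 × $2,610 = 215.41; Harbor Nutrition 189/521 × $2,610 = 946.81; Garrison Wellness 5/521 × $2,610 = 25.05; Redwood Youth 218/521 × $2,610 = 1,092.09; South Arts 8/521 × $2,610 = 40.08.
Rounded to nearest $10: West Advocacy $290; Thornfield Mentoring $220; Harbor Nutrition $950; Garrison Wellness $30; Redwood Youth $1,090; South Arts $40. Sum = $2,620.
Difference $2,610 − $2,620 = −$10 applied to Redwood Youth: Redwood Youth becomes $1,080.

West Advocacy: $290 | Thornfield Mentoring: $220 | Harbor Nutrition: $950 | Garrison Wellness: $30 | Redwood Youth: $1,080 | South Arts: $40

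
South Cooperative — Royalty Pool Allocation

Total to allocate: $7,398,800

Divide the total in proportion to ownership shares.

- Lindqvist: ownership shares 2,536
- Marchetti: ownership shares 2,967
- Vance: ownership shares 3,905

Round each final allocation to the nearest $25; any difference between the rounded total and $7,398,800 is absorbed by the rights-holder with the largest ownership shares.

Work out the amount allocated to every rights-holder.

Lindqvist: $1,994,400 | Marchetti: $2,333,350 | Vance: $3,071,050

Total ownership shares = 9,408.
Raw shares: Lindqvist 2,536/9,408 × $7,398,800 = 1,994,404.42; Marchetti 2,967/9,408 × $7,398,800 = 2,333,358.80; Vance 3,905/9,408 × $7,398,800 = 3,071,036.78.
At nearest $25: Lindqvist $1,994,400; Marchetti $2,333,350; Vance $3,071,025. Sum = $7,398,775.
Difference $7,398,800 − $7,398,775 = +$25 applied to largest ownership shares (Vance): Vance becomes $3,071,050.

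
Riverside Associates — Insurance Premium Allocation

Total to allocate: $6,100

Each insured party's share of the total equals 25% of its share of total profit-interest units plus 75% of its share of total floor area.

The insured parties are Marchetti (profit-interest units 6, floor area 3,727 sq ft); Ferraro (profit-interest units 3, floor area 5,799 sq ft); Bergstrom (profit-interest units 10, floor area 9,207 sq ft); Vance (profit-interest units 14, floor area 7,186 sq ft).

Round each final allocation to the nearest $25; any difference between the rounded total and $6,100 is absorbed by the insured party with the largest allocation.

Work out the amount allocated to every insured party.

Totals — profit-interest units 33, floor area 25,919.
Blended shares (25% profit-interest units + 75% floor area): Marchetti 0.1533; Ferraro 0.1905; Bergstrom 0.3422; Vance 0.3140.
Unrounded shares: Marchetti 935.13; Ferraro 1,162.23; Bergstrom 2,087.26; Vance 1,915.38.
After rounding ($25): Marchetti $925; Ferraro $1,150; Bergstrom $2,075; Vance $1,925. Sum = $6,075.
Difference $6,100 − $6,075 = +$25 applied to largest allocation (Bergstrom): Bergstrom becomes $2,100.

Marchetti: $925 | Ferraro: $1,150 | Bergstrom: $2,100 | Vance: $1,925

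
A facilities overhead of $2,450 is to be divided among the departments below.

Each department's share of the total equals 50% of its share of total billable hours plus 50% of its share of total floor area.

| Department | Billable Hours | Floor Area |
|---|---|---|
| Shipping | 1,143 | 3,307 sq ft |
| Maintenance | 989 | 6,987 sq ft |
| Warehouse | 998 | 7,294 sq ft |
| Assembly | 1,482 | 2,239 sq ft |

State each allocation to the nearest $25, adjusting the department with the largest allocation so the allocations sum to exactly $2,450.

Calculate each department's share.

Shipping: $500 | Maintenance: $700 | Warehouse: $725 | Assembly: $525

Billable hours total 4,612; floor area total 19,827.
Blended shares (50% billable hours + 50% floor area): Shipping 0.2073; Maintenance 0.2834; Warehouse 0.2921; Assembly 0.2171.
Raw shares: Shipping 507.92; Maintenance 694.38; Warehouse 715.74; Assembly 531.97.
At nearest $25: Shipping $500; Maintenance $700; Warehouse $725; Assembly $525. Sum = $2,450.
Rounded total matches; no reconciliation needed.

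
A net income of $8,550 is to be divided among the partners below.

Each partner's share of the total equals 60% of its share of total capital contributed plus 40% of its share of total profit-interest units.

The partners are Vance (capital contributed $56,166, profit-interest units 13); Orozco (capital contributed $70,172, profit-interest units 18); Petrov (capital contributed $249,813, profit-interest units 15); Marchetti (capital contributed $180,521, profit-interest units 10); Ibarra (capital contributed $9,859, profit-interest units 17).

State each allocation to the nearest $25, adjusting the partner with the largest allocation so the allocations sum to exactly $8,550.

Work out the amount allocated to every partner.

Vance: $1,125; Orozco: $1,475; Petrov: $2,975; Marchetti: $2,100; Ibarra: $875

Capital contributed total 566,531; profit-interest units total 73.
Composite weights (60% capital contributed + 40% profit-interest units): Vance 0.1307; Orozco 0.1729; Petrov 0.3468; Marchetti 0.2460; Ibarra 0.1036.
Proportional shares: Vance 1,117.63; Orozco 1,478.70; Petrov 2,964.82; Marchetti 2,103.13; Ibarra 885.71.
At nearest $25: Vance $1,125; Orozco $1,475; Petrov $2,975; Marchetti $2,100; Ibarra $875. Sum = $8,550.
Rounded total matches; no reconciliation needed.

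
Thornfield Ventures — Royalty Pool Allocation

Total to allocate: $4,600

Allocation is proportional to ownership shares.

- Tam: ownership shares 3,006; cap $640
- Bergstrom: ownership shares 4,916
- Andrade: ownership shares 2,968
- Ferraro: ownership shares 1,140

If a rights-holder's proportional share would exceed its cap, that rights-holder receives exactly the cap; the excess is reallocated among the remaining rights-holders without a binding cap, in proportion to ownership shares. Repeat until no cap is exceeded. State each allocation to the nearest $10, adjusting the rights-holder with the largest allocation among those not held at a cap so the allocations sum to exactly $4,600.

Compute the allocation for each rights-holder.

Sum of ownership shares: 12,030.
Unconstrained shares: Tam 1,149.43; Bergstrom 1,879.77; Andrade 1,134.90; Ferraro 435.91.
Held at cap: Tam ($640); residual $3,960 reallocated over remaining ownership shares 9,024.
Remaining shares: Bergstrom 2,157.29 → $2,160; Andrade 1,302.45 → $1,300; Ferraro 500.27 → $500.

Tam: $640; Bergstrom: $2,160; Andrade: $1,300; Ferraro: $500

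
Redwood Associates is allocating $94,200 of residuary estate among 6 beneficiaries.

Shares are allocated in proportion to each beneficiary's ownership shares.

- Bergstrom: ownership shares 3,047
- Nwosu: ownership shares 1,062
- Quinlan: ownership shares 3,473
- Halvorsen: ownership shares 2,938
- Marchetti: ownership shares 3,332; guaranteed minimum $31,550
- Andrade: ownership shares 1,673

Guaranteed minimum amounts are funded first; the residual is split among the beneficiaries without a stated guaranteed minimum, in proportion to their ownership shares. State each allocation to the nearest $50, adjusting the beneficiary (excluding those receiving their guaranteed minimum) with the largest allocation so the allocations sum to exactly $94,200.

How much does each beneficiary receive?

Bergstrom: $15,650 | Nwosu: $5,450 | Quinlan: $17,850 | Halvorsen: $15,100 | Marchetti: $31,550 | Andrade: $8,600

Guaranteed amounts: Marchetti $31,550. Remaining pool $62,650.
Remaining pool split over remaining ownership shares 12,193: Bergstrom 15,656.08 → $15,650; Nwosu 5,456.76 → $5,450; Quinlan 17,844.95 → $17,850; Halvorsen 15,096.01 → $15,100; Andrade 8,596.20 → $8,600.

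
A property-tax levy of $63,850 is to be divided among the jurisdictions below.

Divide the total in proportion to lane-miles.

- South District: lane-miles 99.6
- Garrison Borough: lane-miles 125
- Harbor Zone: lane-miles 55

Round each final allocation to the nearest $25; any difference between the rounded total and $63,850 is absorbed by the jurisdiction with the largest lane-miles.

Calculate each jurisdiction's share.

South District: $22,750; Garrison Borough: $28,550; Harbor Zone: $12,550

Lane-miles total: 99.6 + 125 + 55 = 279.6.
Unrounded shares: South District 22,744.85; Garrison Borough 28,545.24; Harbor Zone 12,559.91.
At nearest $25: South District $22,750; Garrison Borough $28,550; Harbor Zone $12,550. Sum = $63,850.
Sum already equals the total — no adjustment.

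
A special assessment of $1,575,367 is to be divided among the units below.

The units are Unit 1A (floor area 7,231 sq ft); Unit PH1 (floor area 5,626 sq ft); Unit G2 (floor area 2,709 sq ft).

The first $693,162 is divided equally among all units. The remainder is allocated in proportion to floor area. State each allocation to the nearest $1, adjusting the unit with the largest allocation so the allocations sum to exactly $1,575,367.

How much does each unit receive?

Equal tier: $693,162 ÷ 3 = $231,054 apiece.
Remainder $882,205 by floor area (total 15,566): Unit 1A 409,817.83 → $409,818; Unit PH1 318,854.25 → $318,854; Unit G2 153,532.91 → $153,533.
Totals: Unit 1A $231,054 + $409,818 = $640,872; Unit PH1 $231,054 + $318,854 = $549,908; Unit G2 $231,054 + $153,533 = $384,587.

Unit 1A: $640,872 · Unit PH1: $549,908 · Unit G2: $384,587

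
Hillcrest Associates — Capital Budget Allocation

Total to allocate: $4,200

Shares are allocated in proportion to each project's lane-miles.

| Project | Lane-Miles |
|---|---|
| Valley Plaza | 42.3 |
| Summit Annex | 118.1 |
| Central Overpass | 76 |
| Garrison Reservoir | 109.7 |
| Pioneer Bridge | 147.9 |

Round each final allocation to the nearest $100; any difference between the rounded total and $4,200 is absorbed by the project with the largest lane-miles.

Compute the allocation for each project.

Valley Plaza: $400 · Summit Annex: $1,000 · Central Overpass: $600 · Garrison Reservoir: $900 · Pioneer Bridge: $1,300

Combined lane-miles = 42.3 + 118.1 + 76 + 109.7 + 147.9 = 494.
Raw shares: Valley Plaza 359.64; Summit Annex 1,004.09; Central Overpass 646.15; Garrison Reservoir 932.67; Pioneer Bridge 1,257.45.
Rounded to nearest $100: Valley Plaza $400; Summit Annex $1,000; Central Overpass $600; Garrison Reservoir $900; Pioneer Bridge $1,300. Sum = $4,200.
Sum already equals the total — no adjustment.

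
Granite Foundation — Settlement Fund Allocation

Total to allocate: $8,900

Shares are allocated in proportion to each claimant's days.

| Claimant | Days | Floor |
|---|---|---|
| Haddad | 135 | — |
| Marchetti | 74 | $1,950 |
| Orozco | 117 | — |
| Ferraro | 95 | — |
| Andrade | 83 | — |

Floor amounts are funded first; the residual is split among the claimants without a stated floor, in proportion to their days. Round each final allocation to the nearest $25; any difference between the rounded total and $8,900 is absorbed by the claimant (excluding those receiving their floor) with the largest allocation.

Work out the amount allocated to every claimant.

Haddad: $2,175 | Marchetti: $1,950 | Orozco: $1,900 | Ferraro: $1,525 | Andrade: $1,350

Minimums first: Marchetti $1,950. Residual $6,950.
Residual split over remaining days 430: Haddad 2,181.98 → $2,175; Orozco 1,891.05 → $1,900; Ferraro 1,535.47 → $1,525; Andrade 1,341.51 → $1,350.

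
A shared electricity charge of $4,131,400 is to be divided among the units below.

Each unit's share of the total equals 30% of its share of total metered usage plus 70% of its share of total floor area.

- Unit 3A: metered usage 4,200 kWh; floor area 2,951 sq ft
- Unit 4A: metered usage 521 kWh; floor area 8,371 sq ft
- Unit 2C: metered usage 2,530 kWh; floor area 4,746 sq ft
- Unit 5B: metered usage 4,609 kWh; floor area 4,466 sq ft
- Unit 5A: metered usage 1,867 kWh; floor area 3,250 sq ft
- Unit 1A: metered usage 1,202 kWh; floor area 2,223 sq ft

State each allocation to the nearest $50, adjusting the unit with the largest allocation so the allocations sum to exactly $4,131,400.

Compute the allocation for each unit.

Unit 3A: $676,850 · Unit 4A: $974,100 · Unit 2C: $737,800 · Unit 5B: $879,250 · Unit 5A: $516,400 · Unit 1A: $347,000

Metered usage total 14,929; floor area total 26,007.
Composite weights (30% metered usage + 70% floor area): Unit 3A 0.1638; Unit 4A 0.2358; Unit 2C 0.1786; Unit 5B 0.2128; Unit 5A 0.1250; Unit 1A 0.0840.
Pro-rata amounts: Unit 3A 676,839.44; Unit 4A 974,109.64; Unit 2C 737,798.54; Unit 5B 879,263.11; Unit 5A 516,400.34; Unit 1A 346,988.94.
Rounded to nearest $50: Unit 3A $676,850; Unit 4A $974,100; Unit 2C $737,800; Unit 5B $879,250; Unit 5A $516,400; Unit 1A $347,000. Sum = $4,131,400.
No rounding difference to absorb.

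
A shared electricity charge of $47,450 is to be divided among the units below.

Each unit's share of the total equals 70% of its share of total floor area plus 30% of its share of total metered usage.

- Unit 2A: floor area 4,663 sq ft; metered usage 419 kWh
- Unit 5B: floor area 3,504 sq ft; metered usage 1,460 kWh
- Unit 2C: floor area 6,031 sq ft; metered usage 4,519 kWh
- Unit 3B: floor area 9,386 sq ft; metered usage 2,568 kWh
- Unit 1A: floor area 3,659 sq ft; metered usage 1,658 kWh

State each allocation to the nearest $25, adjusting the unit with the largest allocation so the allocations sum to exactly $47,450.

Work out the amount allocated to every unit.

Totals — floor area 27,243, metered usage 10,624.
Combined weights (70% floor area + 30% metered usage): Unit 2A 0.1316; Unit 5B 0.1313; Unit 2C 0.2826; Unit 3B 0.3137; Unit 1A 0.1408.
Raw shares: Unit 2A 6,246.60; Unit 5B 6,228.36; Unit 2C 13,408.04; Unit 3B 14,884.37; Unit 1A 6,682.64.
Rounded to nearest $25: Unit 2A $6,250; Unit 5B $6,225; Unit 2C $13,400; Unit 3B $14,875; Unit 1A $6,675. Sum = $47,425.
Difference $47,450 − $47,425 = +$25 applied to largest allocation (Unit 3B): Unit 3B becomes $14,900.

Unit 2A: $6,250 | Unit 5B: $6,225 | Unit 2C: $13,400 | Unit 3B: $14,900 | Unit 1A: $6,675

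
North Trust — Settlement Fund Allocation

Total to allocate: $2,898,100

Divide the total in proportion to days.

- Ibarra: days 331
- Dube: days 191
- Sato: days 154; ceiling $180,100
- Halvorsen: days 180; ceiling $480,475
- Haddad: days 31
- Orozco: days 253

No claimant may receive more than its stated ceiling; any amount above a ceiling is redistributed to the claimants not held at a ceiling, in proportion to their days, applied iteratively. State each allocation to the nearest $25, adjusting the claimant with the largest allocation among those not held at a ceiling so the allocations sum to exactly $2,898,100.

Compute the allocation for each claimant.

Ibarra: $918,900 | Dube: $530,225 | Sato: $180,100 | Halvorsen: $480,475 | Haddad: $86,050 | Orozco: $702,350

Combined days = 1,140.
Proportional shares (ignoring caps): Ibarra 841,465.88; Dube 485,558.86; Sato 391,497.72; Halvorsen 457,594.74; Haddad 78,807.98; Orozco 643,174.82.
Capped: Sato ($180,100); remaining pool $2,718,000 reallocated over remaining days 986.
Capped: Halvorsen ($480,475); remaining pool $2,237,525 reallocated over remaining days 806.
Shares after redistribution: Ibarra 918,884.34 → $918,875; Dube 530,232.35 → $530,225; Haddad 86,058.65 → $86,050; Orozco 702,349.66 → $702,350.
Rounding difference +$25 applied to Ibarra → $918,900.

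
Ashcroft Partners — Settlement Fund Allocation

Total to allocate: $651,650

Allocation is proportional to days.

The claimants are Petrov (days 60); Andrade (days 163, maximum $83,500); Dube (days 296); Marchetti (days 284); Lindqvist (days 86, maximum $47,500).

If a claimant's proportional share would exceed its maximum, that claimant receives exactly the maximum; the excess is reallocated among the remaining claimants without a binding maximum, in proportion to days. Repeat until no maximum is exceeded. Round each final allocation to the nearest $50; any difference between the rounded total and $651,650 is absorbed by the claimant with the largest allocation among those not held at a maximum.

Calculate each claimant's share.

Days total: 889.
Proportional shares (ignoring caps): Petrov 43,980.88; Andrade 119,481.38; Dube 216,972.33; Marchetti 208,176.15; Lindqvist 63,039.26.
Cap binds for Andrade ($83,500), Lindqvist ($47,500); balance $520,650 reallocated over remaining days 640.
Shares after redistribution: Petrov 48,810.94 → $48,800; Dube 240,800.62 → $240,800; Marchetti 231,038.44 → $231,050.

Petrov: $48,800 | Andrade: $83,500 | Dube: $240,800 | Marchetti: $231,050 | Lindqvist: $47,500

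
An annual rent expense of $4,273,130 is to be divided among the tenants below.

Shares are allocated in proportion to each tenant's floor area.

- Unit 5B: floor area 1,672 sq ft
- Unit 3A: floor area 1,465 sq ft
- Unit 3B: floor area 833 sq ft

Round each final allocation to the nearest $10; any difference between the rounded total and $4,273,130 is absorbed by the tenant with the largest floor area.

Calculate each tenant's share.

Unit 5B: $1,799,670; Unit 3A: $1,576,860; Unit 3B: $896,600

Total floor area = 1,672 + 1,465 + 833 = 3,970.
Pro-rata amounts: Unit 5B 1,799,665.83; Unit 3A 1,576,860.31; Unit 3B 896,603.85.
After rounding ($10): Unit 5B $1,799,670; Unit 3A $1,576,860; Unit 3B $896,600. Sum = $4,273,130.
Sum already equals the total — no adjustment.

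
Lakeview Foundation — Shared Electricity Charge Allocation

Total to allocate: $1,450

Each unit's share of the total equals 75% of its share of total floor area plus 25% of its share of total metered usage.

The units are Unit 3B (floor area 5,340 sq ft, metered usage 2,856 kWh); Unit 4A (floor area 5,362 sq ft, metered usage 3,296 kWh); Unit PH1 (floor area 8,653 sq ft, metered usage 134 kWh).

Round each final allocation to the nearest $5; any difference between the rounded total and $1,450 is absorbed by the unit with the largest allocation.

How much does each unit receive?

Unit 3B: $465 | Unit 4A: $490 | Unit PH1: $495

Floor area total 19,355; metered usage total 6,286.
Combined weights (75% floor area + 25% metered usage): Unit 3B 0.3205; Unit 4A 0.3389; Unit PH1 0.3406.
Unrounded shares: Unit 3B 464.74; Unit 4A 491.35; Unit PH1 493.91.
After rounding ($5): Unit 3B $465; Unit 4A $490; Unit PH1 $495. Sum = $1,450.
Rounded total matches; no reconciliation needed.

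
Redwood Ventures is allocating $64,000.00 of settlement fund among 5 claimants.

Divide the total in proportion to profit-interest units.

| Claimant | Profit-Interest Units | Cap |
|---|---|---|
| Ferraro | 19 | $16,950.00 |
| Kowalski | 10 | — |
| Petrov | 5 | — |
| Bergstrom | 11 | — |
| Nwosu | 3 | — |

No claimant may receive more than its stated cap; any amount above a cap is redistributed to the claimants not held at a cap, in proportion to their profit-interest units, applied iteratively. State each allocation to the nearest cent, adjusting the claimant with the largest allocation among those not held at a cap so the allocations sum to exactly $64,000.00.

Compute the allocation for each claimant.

Sum of profit-interest units: 48.
Pro-rata shares before constraints: Ferraro 25,333.3333; Kowalski 13,333.3333; Petrov 6,666.6667; Bergstrom 14,666.6667; Nwosu 4,000.0000.
Cap binds for Ferraro ($16,950.00); residual $47,050.00 reallocated over remaining profit-interest units 29.
Remaining shares: Kowalski 16,224.1379 → $16,224.14; Petrov 8,112.0690 → $8,112.07; Bergstrom 17,846.5517 → $17,846.55; Nwosu 4,867.2414 → $4,867.24.

Ferraro: $16,950.00 · Kowalski: $16,224.14 · Petrov: $8,112.07 · Bergstrom: $17,846.55 · Nwosu: $4,867.24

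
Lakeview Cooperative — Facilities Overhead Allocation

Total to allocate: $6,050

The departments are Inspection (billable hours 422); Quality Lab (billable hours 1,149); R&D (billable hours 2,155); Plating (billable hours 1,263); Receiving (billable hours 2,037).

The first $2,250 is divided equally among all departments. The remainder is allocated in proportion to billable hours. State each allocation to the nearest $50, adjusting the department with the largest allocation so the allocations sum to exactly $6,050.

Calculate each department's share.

Inspection: $700 | Quality Lab: $1,050 | R&D: $1,600 | Plating: $1,150 | Receiving: $1,550

Equal tier: $2,250 ÷ 5 = $450 apiece.
Remainder $3,800 by billable hours (total 7,026): Inspection 228.24 → $250; Quality Lab 621.43 → $600; R&D 1,165.53 → $1,150; Plating 683.09 → $700; Receiving 1,101.71 → $1,100.
Totals: Inspection $450 + $250 = $700; Quality Lab $450 + $600 = $1,050; R&D $450 + $1,150 = $1,600; Plating $450 + $700 = $1,150; Receiving $450 + $1,100 = $1,550.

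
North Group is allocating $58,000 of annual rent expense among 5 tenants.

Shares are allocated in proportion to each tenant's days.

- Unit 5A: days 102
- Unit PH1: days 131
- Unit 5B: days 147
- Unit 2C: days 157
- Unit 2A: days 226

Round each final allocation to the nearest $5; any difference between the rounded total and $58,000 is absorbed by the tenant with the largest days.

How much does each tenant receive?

Days total: 102 + 131 + 147 + 157 + 226 = 763.
Unrounded shares: Unit 5A 7,753.60; Unit PH1 9,958.06; Unit 5B 11,174.31; Unit 2C 11,934.47; Unit 2A 17,179.55.
Rounded to nearest $5: Unit 5A $7,755; Unit PH1 $9,960; Unit 5B $11,175; Unit 2C $11,935; Unit 2A $17,180. Sum = $58,005.
Difference $58,000 − $58,005 = −$5 applied to largest days (Unit 2A): Unit 2A becomes $17,175.

Unit 5A: $7,755 · Unit PH1: $9,960 · Unit 5B: $11,175 · Unit 2C: $11,935 · Unit 2A: $17,175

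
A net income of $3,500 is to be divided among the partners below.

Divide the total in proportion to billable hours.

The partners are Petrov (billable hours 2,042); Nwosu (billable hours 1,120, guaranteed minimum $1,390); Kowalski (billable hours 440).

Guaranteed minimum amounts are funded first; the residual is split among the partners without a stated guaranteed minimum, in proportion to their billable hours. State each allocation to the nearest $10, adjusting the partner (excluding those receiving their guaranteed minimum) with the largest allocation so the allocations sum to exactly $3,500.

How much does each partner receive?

Petrov: $1,740 | Nwosu: $1,390 | Kowalski: $370

Fund the minimums — Nwosu $1,390. Remaining pool $2,110.
Remaining pool split over remaining billable hours 2,482: Petrov 1,735.95 → $1,740; Kowalski 374.05 → $370.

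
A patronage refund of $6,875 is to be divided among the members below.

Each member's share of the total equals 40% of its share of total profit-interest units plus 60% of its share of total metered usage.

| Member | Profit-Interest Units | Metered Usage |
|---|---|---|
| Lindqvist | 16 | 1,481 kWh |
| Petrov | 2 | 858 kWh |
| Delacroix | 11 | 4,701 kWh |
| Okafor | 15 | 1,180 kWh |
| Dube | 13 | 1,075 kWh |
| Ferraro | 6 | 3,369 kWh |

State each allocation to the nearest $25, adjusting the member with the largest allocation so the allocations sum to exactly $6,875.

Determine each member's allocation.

Lindqvist: $1,175; Petrov: $375; Delacroix: $2,000; Okafor: $1,050; Dube: $925; Ferraro: $1,350

Profit-interest units total 63; metered usage total 12,664.
Blended shares (40% profit-interest units + 60% metered usage): Lindqvist 0.1718; Petrov 0.0533; Delacroix 0.2926; Okafor 0.1511; Dube 0.1335; Ferraro 0.1977.
Proportional shares: Lindqvist 1,180.81; Petrov 366.77; Delacroix 2,011.40; Okafor 1,039.12; Dube 917.62; Ferraro 1,359.28.
Rounded to nearest $25: Lindqvist $1,175; Petrov $375; Delacroix $2,000; Okafor $1,050; Dube $925; Ferraro $1,350. Sum = $6,875.
Rounded total matches; no reconciliation needed.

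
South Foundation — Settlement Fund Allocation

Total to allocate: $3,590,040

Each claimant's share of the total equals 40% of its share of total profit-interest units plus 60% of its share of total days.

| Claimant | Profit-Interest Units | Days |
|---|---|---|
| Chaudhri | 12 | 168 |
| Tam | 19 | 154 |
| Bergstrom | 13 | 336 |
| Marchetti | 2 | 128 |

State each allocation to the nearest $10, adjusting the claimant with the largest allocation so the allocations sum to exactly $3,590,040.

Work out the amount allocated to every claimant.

Totals — profit-interest units 46, days 786.
Combined weights (40% profit-interest units + 60% days): Chaudhri 0.2326; Tam 0.2828; Bergstrom 0.3695; Marchetti 0.1151.
Raw shares: Chaudhri 835,014.95; Tam 1,015,172.28; Bergstrom 1,326,634.76; Marchetti 413,218.01.
After rounding ($10): Chaudhri $835,010; Tam $1,015,170; Bergstrom $1,326,630; Marchetti $413,220. Sum = $3,590,030.
Difference $3,590,040 − $3,590,030 = +$10 applied to largest allocation (Bergstrom): Bergstrom becomes $1,326,640.

Chaudhri: $835,010 · Tam: $1,015,170 · Bergstrom: $1,326,640 · Marchetti: $413,220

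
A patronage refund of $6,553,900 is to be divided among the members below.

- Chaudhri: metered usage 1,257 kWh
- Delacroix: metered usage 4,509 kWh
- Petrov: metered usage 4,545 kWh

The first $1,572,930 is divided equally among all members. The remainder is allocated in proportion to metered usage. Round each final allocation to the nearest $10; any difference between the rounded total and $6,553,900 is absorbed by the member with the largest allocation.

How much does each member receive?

First tranche $1,572,930 split equally: $524,310 each.
Remainder $4,980,970 by metered usage (total 10,311): Chaudhri 607,223.28 → $607,220; Delacroix 2,178,178.04 → $2,178,180; Petrov 2,195,568.68 → $2,195,570.
Totals: Chaudhri $524,310 + $607,220 = $1,131,530; Delacroix $524,310 + $2,178,180 = $2,702,490; Petrov $524,310 + $2,195,570 = $2,719,880.

Chaudhri: $1,131,530 · Delacroix: $2,702,490 · Petrov: $2,719,880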